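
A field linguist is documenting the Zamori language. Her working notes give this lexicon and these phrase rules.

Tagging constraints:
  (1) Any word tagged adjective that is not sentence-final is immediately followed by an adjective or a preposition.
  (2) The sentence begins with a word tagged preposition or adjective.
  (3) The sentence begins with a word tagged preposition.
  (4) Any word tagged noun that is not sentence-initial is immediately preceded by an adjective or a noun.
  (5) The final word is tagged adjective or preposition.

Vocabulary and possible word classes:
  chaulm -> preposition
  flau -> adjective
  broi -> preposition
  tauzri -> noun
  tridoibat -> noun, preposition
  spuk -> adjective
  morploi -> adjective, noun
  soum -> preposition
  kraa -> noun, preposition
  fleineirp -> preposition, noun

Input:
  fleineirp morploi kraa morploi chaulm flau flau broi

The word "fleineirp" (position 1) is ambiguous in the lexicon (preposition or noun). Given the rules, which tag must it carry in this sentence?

Candidates per position — 1:fleineirp {preposition,noun}; 2:morploi {adjective,noun}; 3:kraa {noun,preposition}; 4:morploi {adjective,noun}; 5:chaulm {preposition}; 6:flau {adjective}; 7:flau {adjective}; 8:broi {preposition}.
If word 1 were noun, no tagging could satisfy rule 2; so word 1 is preposition.
If word 2 were noun, no tagging could satisfy rule 4; so word 2 is adjective.
If word 3 were noun, no tagging could satisfy rule 1; so word 3 is preposition.
If word 4 were noun, no tagging could satisfy rule 4; so word 4 is adjective.
So the tagging must be: preposition adjective preposition adjective preposition adjective adjective preposition.
Check: rule 1 ✓; rule 2 ✓; rule 3 ✓; rule 4 ✓; rule 5 ✓.

preposition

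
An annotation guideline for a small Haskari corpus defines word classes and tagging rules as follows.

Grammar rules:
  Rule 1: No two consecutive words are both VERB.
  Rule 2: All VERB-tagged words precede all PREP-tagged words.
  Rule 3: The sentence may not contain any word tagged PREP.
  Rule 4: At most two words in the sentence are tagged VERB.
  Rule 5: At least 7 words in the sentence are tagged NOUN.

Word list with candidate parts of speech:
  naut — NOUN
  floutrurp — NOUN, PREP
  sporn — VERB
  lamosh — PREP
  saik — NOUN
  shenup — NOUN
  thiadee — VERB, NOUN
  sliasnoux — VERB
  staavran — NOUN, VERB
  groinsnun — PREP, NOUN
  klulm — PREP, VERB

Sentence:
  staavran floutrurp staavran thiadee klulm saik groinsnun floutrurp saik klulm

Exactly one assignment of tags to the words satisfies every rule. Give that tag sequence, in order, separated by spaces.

NOUN NOUN NOUN NOUN VERB NOUN NOUN NOUN NOUN VERB

Candidates per position — 1:staavran {NOUN,VERB}; 2:floutrurp {NOUN,PREP}; 3:staavran {NOUN,VERB}; 4:thiadee {VERB,NOUN}; 5:klulm {PREP,VERB}; 6:saik {NOUN}; 7:groinsnun {PREP,NOUN}; 8:floutrurp {NOUN,PREP}; 9:saik {NOUN}; 10:klulm {PREP,VERB}.
Position 2: PREP is ruled out by rule 3; that leaves NOUN.
Position 5: PREP is ruled out by rule 3; that leaves VERB.
Position 7: PREP is ruled out by rule 3; that leaves NOUN.
Position 8: PREP is ruled out by rule 3; that leaves NOUN.
Position 10: PREP is ruled out by rule 3; that leaves VERB.
Position 1: VERB is ruled out by rule 4; that leaves NOUN.
Position 3: VERB is ruled out by rule 4; that leaves NOUN.
Position 4: VERB is ruled out by rule 1; that leaves NOUN.
So the tagging must be: NOUN NOUN NOUN NOUN VERB NOUN NOUN NOUN NOUN VERB.
Rule-by-rule: rule 1 ok; rule 2 ok; rule 3 ok; rule 4 ok; rule 5 ok.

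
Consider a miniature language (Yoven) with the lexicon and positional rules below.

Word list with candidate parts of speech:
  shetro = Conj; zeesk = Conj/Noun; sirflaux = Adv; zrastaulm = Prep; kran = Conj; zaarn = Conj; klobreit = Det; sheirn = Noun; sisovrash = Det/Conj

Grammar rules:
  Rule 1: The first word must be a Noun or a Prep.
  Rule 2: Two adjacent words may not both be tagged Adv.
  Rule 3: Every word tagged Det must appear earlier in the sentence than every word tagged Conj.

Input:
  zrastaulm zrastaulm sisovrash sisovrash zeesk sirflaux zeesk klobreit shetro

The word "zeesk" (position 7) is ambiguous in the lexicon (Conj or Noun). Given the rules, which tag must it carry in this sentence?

Candidates per position — 1:zrastaulm {Prep}; 2:zrastaulm {Prep}; 3:sisovrash {Det,Conj}; 4:sisovrash {Det,Conj}; 5:zeesk {Conj,Noun}; 6:sirflaux {Adv}; 7:zeesk {Conj,Noun}; 8:klobreit {Det}; 9:shetro {Conj}.
If word 3 were Conj, no tagging could satisfy rule 3; so word 3 is Det.
If word 4 were Conj, no tagging could satisfy rule 3; so word 4 is Det.
If word 5 were Conj, no tagging could satisfy rule 3; so word 5 is Noun.
If word 7 were Conj, no tagging could satisfy rule 3; so word 7 is Noun.
So the tagging must be: Prep Prep Det Det Noun Adv Noun Det Conj.
Check: rule 1 ✓; rule 2 ✓; rule 3 ✓.

Noun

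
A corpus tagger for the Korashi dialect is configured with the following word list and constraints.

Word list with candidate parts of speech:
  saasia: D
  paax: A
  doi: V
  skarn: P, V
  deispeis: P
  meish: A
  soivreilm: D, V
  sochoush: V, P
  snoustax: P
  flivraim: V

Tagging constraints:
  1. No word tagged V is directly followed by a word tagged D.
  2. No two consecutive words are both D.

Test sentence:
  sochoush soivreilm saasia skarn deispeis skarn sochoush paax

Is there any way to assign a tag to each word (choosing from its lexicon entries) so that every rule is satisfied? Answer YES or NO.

NO

Candidates per position — 1:sochoush {V,P}; 2:soivreilm {D,V}; 3:saasia {D}; 4:skarn {P,V}; 5:deispeis {P}; 6:skarn {P,V}; 7:sochoush {V,P}; 8:paax {A}.
Every candidate sequence violates at least one rule; no consistent tagging exists.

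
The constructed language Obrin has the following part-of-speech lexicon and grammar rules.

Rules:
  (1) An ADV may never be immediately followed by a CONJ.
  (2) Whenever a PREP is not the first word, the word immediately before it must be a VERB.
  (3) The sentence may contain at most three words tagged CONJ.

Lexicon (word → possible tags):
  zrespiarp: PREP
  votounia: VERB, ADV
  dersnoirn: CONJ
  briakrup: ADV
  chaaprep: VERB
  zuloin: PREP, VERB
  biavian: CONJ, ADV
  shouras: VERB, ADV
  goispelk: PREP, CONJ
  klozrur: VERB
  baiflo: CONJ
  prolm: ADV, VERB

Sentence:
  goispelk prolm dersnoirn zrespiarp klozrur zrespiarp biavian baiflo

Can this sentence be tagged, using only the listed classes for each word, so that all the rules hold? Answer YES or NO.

Candidates per position — 1:goispelk {PREP,CONJ}; 2:prolm {ADV,VERB}; 3:dersnoirn {CONJ}; 4:zrespiarp {PREP}; 5:klozrur {VERB}; 6:zrespiarp {PREP}; 7:biavian {CONJ,ADV}; 8:baiflo {CONJ}.
Rule 2 cannot be satisfied by any choice of tags from the lexicon.
So there is no consistent tagging.

NO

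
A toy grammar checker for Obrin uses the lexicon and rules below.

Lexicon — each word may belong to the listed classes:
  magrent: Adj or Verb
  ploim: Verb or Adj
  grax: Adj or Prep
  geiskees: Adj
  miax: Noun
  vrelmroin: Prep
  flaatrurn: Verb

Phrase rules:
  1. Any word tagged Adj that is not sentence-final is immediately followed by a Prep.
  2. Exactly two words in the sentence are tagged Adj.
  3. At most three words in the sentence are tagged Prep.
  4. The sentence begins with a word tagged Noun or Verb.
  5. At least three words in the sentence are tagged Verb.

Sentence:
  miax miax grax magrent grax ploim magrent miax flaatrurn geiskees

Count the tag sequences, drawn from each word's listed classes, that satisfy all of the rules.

1

Candidates per position — 1:miax {Noun}; 2:miax {Noun}; 3:grax {Adj,Prep}; 4:magrent {Adj,Verb}; 5:grax {Adj,Prep}; 6:ploim {Verb,Adj}; 7:magrent {Adj,Verb}; 8:miax {Noun}; 9:flaatrurn {Verb}; 10:geiskees {Adj}.
There are 32 candidate sequences in total.
The sequences that satisfy every rule: Noun Noun Prep Adj Prep Verb Verb Noun Verb Adj.
Count = 1.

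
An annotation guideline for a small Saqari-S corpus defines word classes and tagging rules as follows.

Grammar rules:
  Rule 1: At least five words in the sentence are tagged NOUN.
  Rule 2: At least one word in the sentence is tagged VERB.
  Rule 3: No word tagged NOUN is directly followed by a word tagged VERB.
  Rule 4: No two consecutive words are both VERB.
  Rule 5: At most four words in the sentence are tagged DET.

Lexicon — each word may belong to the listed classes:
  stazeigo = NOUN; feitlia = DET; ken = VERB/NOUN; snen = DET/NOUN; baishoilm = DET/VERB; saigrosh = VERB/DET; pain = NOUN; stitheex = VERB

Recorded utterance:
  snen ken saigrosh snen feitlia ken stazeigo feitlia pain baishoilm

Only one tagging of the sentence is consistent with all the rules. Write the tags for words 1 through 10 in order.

Candidates per position — 1:snen {DET,NOUN}; 2:ken {VERB,NOUN}; 3:saigrosh {VERB,DET}; 4:snen {DET,NOUN}; 5:feitlia {DET}; 6:ken {VERB,NOUN}; 7:stazeigo {NOUN}; 8:feitlia {DET}; 9:pain {NOUN}; 10:baishoilm {DET,VERB}.
Word 10 cannot be VERB — rule 3 would then fail for every completion. It is DET.
The remaining ambiguous positions (1, 2, 3, 4, 6) are resolved jointly — only one combination satisfies every rule.
So the tagging must be: NOUN NOUN DET NOUN DET VERB NOUN DET NOUN DET.
Checking: rule 1 satisfied; rule 2 satisfied; rule 3 satisfied; rule 4 satisfied; rule 5 satisfied.

NOUN NOUN DET NOUN DET VERB NOUN DET NOUN DET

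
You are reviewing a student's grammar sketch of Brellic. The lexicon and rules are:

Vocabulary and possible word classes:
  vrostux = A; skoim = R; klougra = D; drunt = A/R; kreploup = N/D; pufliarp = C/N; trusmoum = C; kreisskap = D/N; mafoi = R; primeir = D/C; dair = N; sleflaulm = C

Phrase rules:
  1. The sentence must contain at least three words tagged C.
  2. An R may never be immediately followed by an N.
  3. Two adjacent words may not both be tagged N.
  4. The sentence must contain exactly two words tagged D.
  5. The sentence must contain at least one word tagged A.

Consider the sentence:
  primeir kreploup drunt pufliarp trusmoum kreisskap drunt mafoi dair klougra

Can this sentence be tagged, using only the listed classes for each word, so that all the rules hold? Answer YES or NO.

NO

Candidates per position — 1:primeir {D,C}; 2:kreploup {N,D}; 3:drunt {A,R}; 4:pufliarp {C,N}; 5:trusmoum {C}; 6:kreisskap {D,N}; 7:drunt {A,R}; 8:mafoi {R}; 9:dair {N}; 10:klougra {D}.
Rule 2 cannot be satisfied by any choice of tags from the lexicon.
So there is no consistent tagging.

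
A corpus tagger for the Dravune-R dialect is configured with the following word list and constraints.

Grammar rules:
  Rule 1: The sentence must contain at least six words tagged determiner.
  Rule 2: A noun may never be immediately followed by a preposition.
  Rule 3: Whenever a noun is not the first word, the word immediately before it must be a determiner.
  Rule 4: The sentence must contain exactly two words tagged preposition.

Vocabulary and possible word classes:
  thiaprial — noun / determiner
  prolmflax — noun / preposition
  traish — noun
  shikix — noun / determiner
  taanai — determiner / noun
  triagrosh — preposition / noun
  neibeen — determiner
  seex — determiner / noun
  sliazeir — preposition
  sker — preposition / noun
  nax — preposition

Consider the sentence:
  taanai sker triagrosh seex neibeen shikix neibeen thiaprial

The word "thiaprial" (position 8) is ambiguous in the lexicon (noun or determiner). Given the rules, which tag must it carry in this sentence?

Candidates per position — 1:taanai {determiner,noun}; 2:sker {preposition,noun}; 3:triagrosh {preposition,noun}; 4:seex {determiner,noun}; 5:neibeen {determiner}; 6:shikix {noun,determiner}; 7:neibeen {determiner}; 8:thiaprial {noun,determiner}.
Word 1 cannot be noun — rule 1 would then fail for every completion. It is determiner.
Word 2 cannot be noun — rule 4 would then fail for every completion. It is preposition.
Word 3 cannot be noun — rule 3 would then fail for every completion. It is preposition.
Word 4 cannot be noun — rule 1 would then fail for every completion. It is determiner.
Word 6 cannot be noun — rule 1 would then fail for every completion. It is determiner.
Word 8 cannot be noun — rule 1 would then fail for every completion. It is determiner.
The unique satisfying tagging is: determiner preposition preposition determiner determiner determiner determiner determiner.
Check: rule 1 satisfied; rule 2 satisfied; rule 3 satisfied; rule 4 satisfied.

determiner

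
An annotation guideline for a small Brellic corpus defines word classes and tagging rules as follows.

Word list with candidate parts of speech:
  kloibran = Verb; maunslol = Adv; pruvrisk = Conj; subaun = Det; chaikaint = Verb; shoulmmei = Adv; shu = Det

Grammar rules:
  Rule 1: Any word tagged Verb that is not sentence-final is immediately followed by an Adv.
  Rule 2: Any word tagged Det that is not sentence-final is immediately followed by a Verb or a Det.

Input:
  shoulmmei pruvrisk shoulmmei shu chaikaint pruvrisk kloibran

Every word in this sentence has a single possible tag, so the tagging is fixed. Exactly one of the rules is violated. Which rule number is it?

Fixed tagging: Adv Conj Adv Det Verb Conj Verb.
Applying the rules: R1 fail, R2 pass.
Only rule 1 fails.

1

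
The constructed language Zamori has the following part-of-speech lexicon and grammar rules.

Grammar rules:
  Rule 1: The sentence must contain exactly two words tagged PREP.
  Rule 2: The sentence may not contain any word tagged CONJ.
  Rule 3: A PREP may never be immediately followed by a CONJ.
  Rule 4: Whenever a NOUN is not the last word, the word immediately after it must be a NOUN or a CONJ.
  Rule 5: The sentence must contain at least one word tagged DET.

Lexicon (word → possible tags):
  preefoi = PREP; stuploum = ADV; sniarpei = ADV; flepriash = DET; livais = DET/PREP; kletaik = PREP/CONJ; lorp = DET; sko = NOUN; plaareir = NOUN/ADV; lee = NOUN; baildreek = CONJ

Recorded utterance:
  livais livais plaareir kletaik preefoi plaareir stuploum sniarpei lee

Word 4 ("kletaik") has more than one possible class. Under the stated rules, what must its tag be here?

PREP

Candidates per position — 1:livais {DET,PREP}; 2:livais {DET,PREP}; 3:plaareir {NOUN,ADV}; 4:kletaik {PREP,CONJ}; 5:preefoi {PREP}; 6:plaareir {NOUN,ADV}; 7:stuploum {ADV}; 8:sniarpei {ADV}; 9:lee {NOUN}.
Position 4: tagging it CONJ would leave rule 2 unsatisfiable, so it must be PREP.
Position 6: tagging it NOUN would leave rule 4 unsatisfiable, so it must be ADV.
Position 1: tagging it PREP would leave rule 1 unsatisfiable, so it must be DET.
Position 2: tagging it PREP would leave rule 1 unsatisfiable, so it must be DET.
Position 3: tagging it NOUN would leave rule 4 unsatisfiable, so it must be ADV.
So the tagging must be: DET DET ADV PREP PREP ADV ADV ADV NOUN.
Check: rule 1 satisfied; rule 2 satisfied; rule 3 satisfied; rule 4 satisfied; rule 5 satisfied.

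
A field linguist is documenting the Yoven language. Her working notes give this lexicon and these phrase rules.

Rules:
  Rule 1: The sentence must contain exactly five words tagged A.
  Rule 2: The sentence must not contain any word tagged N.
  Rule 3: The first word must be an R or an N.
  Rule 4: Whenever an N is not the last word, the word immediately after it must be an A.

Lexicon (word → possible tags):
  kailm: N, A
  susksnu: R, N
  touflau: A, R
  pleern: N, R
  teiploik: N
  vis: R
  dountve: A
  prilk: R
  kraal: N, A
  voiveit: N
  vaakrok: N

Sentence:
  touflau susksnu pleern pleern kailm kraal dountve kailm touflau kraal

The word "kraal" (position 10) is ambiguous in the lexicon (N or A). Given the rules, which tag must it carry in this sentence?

Candidates per position — 1:touflau {A,R}; 2:susksnu {R,N}; 3:pleern {N,R}; 4:pleern {N,R}; 5:kailm {N,A}; 6:kraal {N,A}; 7:dountve {A}; 8:kailm {N,A}; 9:touflau {A,R}; 10:kraal {N,A}.
At position 1, choosing A makes rule 3 impossible to satisfy; hence R.
At position 2, choosing N makes rule 2 impossible to satisfy; hence R.
At position 3, choosing N makes rule 2 impossible to satisfy; hence R.
At position 4, choosing N makes rule 2 impossible to satisfy; hence R.
At position 5, choosing N makes rule 2 impossible to satisfy; hence A.
At position 6, choosing N makes rule 2 impossible to satisfy; hence A.
At position 8, choosing N makes rule 2 impossible to satisfy; hence A.
At position 10, choosing N makes rule 2 impossible to satisfy; hence A.
At position 9, choosing A makes rule 1 impossible to satisfy; hence R.
So the tagging must be: R R R R A A A A R A.
Checking: rule 1 ok; rule 2 ok; rule 3 ok; rule 4 ok.

A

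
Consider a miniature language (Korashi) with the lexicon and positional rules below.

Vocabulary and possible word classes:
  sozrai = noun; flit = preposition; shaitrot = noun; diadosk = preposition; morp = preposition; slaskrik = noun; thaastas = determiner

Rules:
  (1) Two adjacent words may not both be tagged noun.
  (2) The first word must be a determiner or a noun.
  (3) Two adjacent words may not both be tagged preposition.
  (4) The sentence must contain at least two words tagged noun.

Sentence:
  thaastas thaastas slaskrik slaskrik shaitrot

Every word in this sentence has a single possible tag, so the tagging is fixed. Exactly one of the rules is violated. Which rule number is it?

Fixed tagging: determiner determiner noun noun noun.
Rule check: R1 ✗, R2 ✓, R3 ✓, R4 ✓.
Only rule 1 fails.

1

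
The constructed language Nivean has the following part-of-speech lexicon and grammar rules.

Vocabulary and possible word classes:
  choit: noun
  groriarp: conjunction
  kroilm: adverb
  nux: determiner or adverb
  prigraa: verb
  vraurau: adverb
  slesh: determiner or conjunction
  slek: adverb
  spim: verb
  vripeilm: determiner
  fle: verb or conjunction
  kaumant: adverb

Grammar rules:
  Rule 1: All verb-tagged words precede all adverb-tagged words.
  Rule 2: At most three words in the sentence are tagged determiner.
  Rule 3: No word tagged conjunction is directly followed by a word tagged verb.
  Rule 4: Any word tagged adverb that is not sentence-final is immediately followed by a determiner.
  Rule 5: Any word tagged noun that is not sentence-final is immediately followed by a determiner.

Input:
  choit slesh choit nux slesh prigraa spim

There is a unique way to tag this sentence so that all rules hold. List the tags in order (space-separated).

noun determiner noun determiner determiner verb verb

Candidates per position — 1:choit {noun}; 2:slesh {determiner,conjunction}; 3:choit {noun}; 4:nux {determiner,adverb}; 5:slesh {determiner,conjunction}; 6:prigraa {verb}; 7:spim {verb}.
Position 2: conjunction is ruled out by rule 5; that leaves determiner.
Position 4: adverb is ruled out by rule 1; that leaves determiner.
Position 5: conjunction is ruled out by rule 3; that leaves determiner.
The only consistent sequence is: noun determiner noun determiner determiner verb verb.
Checking: rule 1 holds; rule 2 holds; rule 3 holds; rule 4 holds; rule 5 holds.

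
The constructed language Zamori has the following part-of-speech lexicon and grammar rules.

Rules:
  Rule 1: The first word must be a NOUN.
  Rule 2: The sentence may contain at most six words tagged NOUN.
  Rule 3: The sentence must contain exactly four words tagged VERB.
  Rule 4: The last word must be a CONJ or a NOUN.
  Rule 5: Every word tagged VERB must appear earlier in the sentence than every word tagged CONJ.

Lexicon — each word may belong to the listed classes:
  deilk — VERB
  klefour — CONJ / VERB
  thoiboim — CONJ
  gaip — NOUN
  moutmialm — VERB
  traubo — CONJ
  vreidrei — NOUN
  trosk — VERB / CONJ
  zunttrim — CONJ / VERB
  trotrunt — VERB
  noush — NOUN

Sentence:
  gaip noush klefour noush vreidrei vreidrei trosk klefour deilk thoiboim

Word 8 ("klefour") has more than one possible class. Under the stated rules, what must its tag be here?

Candidates per position — 1:gaip {NOUN}; 2:noush {NOUN}; 3:klefour {CONJ,VERB}; 4:noush {NOUN}; 5:vreidrei {NOUN}; 6:vreidrei {NOUN}; 7:trosk {VERB,CONJ}; 8:klefour {CONJ,VERB}; 9:deilk {VERB}; 10:thoiboim {CONJ}.
Position 3: tagging it CONJ would leave rule 3 unsatisfiable, so it must be VERB.
Position 7: tagging it CONJ would leave rule 3 unsatisfiable, so it must be VERB.
Position 8: tagging it CONJ would leave rule 3 unsatisfiable, so it must be VERB.
So the tagging must be: NOUN NOUN VERB NOUN NOUN NOUN VERB VERB VERB CONJ.
Check: rule 1 ok; rule 2 ok; rule 3 ok; rule 4 ok; rule 5 ok.

VERB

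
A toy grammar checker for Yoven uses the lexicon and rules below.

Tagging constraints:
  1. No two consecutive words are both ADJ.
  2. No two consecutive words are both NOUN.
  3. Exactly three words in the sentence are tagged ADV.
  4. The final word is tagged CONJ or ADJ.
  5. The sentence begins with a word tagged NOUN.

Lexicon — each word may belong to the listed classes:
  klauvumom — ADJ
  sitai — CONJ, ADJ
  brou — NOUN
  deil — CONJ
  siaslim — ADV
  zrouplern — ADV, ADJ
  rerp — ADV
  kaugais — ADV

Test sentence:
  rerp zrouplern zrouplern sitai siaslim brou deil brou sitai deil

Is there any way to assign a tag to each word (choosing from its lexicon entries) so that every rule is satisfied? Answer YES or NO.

NO

Candidates per position — 1:rerp {ADV}; 2:zrouplern {ADV,ADJ}; 3:zrouplern {ADV,ADJ}; 4:sitai {CONJ,ADJ}; 5:siaslim {ADV}; 6:brou {NOUN}; 7:deil {CONJ}; 8:brou {NOUN}; 9:sitai {CONJ,ADJ}; 10:deil {CONJ}.
Rule 5 cannot be satisfied by any choice of tags from the lexicon.
So there is no consistent tagging.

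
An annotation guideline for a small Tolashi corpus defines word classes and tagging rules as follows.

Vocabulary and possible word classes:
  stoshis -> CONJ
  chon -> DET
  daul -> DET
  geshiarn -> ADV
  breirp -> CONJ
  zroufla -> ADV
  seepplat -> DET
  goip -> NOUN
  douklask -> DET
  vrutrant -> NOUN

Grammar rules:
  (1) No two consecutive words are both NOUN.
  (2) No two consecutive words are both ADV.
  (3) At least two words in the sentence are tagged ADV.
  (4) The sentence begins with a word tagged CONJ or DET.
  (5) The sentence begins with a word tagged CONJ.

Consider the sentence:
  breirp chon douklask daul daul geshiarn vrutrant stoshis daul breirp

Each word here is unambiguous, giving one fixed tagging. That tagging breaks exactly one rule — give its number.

3

Fixed tagging: CONJ DET DET DET DET ADV NOUN CONJ DET CONJ.
Rule check: R1 pass, R2 pass, R3 fail, R4 pass, R5 pass.
Only rule 3 fails.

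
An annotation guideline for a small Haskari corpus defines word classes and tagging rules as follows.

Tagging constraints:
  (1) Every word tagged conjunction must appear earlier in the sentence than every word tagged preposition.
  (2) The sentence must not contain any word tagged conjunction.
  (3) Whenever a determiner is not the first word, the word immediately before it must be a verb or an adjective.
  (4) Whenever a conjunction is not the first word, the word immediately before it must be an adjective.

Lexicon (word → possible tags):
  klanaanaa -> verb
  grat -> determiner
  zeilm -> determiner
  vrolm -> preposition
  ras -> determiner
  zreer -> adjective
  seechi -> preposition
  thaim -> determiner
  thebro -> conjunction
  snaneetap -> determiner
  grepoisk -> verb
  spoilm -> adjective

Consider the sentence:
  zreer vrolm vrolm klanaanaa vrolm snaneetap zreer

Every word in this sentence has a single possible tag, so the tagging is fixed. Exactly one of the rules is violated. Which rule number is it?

Fixed tagging: adjective preposition preposition verb preposition determiner adjective.
Rule check: R1 pass, R2 pass, R3 fail, R4 pass.
Only rule 3 fails.

3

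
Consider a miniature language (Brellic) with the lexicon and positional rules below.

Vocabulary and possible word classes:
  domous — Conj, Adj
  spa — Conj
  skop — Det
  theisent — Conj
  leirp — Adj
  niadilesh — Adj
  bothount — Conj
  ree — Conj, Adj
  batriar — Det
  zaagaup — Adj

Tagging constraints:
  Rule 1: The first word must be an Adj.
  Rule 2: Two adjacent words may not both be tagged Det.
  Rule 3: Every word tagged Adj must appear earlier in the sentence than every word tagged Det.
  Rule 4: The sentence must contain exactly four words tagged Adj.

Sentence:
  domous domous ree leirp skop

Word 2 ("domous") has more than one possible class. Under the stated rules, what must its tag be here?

Adj

Candidates per position — 1:domous {Conj,Adj}; 2:domous {Conj,Adj}; 3:ree {Conj,Adj}; 4:leirp {Adj}; 5:skop {Det}.
If word 1 were Conj, no tagging could satisfy rule 1; so word 1 is Adj.
If word 2 were Conj, no tagging could satisfy rule 4; so word 2 is Adj.
If word 3 were Conj, no tagging could satisfy rule 4; so word 3 is Adj.
So the tagging must be: Adj Adj Adj Adj Det.
Checking: rule 1 ok; rule 2 ok; rule 3 ok; rule 4 ok.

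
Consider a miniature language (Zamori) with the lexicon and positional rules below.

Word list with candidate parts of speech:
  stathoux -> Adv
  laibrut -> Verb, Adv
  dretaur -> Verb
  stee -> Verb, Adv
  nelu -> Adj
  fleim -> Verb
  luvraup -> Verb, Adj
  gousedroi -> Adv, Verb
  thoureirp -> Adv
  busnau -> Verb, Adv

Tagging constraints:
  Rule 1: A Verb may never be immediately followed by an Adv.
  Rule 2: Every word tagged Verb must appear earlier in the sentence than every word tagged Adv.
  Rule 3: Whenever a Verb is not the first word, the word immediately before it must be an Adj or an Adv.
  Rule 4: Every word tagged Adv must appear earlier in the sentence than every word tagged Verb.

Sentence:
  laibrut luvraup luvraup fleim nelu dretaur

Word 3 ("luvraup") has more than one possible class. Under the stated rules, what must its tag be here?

Adj

Candidates per position — 1:laibrut {Verb,Adv}; 2:luvraup {Verb,Adj}; 3:luvraup {Verb,Adj}; 4:fleim {Verb}; 5:nelu {Adj}; 6:dretaur {Verb}.
Position 1: Adv is ruled out by rule 2; that leaves Verb.
Position 2: Verb is ruled out by rule 3; that leaves Adj.
Position 3: Verb is ruled out by rule 3; that leaves Adj.
The only consistent sequence is: Verb Adj Adj Verb Adj Verb.
Verifying each rule — rule 1 ✓; rule 2 ✓; rule 3 ✓; rule 4 ✓.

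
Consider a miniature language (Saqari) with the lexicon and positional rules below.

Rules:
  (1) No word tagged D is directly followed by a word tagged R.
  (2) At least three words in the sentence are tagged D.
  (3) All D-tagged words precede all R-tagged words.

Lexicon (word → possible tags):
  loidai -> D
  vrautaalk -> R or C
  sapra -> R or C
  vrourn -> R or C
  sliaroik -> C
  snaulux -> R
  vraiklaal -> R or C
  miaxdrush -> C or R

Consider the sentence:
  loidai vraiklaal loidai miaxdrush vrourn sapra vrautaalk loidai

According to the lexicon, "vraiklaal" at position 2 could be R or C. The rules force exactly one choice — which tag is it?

C

Candidates per position — 1:loidai {D}; 2:vraiklaal {R,C}; 3:loidai {D}; 4:miaxdrush {C,R}; 5:vrourn {R,C}; 6:sapra {R,C}; 7:vrautaalk {R,C}; 8:loidai {D}.
Word 2 cannot be R — rule 1 would then fail for every completion. It is C.
Word 4 cannot be R — rule 1 would then fail for every completion. It is C.
Word 5 cannot be R — rule 3 would then fail for every completion. It is C.
Word 6 cannot be R — rule 3 would then fail for every completion. It is C.
Word 7 cannot be R — rule 3 would then fail for every completion. It is C.
The only consistent sequence is: D C D C C C C D.
Checking: rule 1 ok; rule 2 ok; rule 3 ok.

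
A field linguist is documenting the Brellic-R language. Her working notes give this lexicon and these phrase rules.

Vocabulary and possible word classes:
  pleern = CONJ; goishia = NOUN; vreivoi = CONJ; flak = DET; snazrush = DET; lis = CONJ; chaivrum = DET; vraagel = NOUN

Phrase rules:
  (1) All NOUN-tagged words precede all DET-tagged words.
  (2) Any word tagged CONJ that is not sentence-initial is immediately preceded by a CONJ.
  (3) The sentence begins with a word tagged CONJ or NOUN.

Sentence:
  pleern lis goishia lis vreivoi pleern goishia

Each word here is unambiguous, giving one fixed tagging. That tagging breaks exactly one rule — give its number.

2

Fixed tagging: CONJ CONJ NOUN CONJ CONJ CONJ NOUN.
Checking each rule: R1 ok, R2 fails, R3 ok.
Only rule 2 fails.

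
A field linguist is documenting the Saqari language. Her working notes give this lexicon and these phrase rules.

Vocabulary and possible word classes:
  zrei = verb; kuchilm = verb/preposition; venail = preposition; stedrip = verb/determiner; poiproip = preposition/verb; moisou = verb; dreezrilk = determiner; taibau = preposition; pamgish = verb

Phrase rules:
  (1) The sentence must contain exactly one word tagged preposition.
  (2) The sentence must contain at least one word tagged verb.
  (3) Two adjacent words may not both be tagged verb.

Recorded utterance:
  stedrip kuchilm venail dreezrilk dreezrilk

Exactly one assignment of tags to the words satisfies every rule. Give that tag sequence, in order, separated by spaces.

determiner verb preposition determiner determiner

Candidates per position — 1:stedrip {verb,determiner}; 2:kuchilm {verb,preposition}; 3:venail {preposition}; 4:dreezrilk {determiner}; 5:dreezrilk {determiner}.
At position 2, choosing preposition makes rule 1 impossible to satisfy; hence verb.
At position 1, choosing verb makes rule 3 impossible to satisfy; hence determiner.
The unique satisfying tagging is: determiner verb preposition determiner determiner.
Check: rule 1 holds; rule 2 holds; rule 3 holds.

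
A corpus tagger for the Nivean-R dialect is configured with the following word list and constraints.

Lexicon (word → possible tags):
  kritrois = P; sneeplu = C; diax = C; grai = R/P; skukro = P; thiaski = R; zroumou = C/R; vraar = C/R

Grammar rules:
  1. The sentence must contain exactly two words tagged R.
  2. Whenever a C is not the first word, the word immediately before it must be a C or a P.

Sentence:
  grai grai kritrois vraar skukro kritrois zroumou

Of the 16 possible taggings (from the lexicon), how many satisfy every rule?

6

Candidates per position — 1:grai {R,P}; 2:grai {R,P}; 3:kritrois {P}; 4:vraar {C,R}; 5:skukro {P}; 6:kritrois {P}; 7:zroumou {C,R}.
There are 16 candidate sequences in total.
Checking each against the rules leaves 6 sequences.
Count = 6.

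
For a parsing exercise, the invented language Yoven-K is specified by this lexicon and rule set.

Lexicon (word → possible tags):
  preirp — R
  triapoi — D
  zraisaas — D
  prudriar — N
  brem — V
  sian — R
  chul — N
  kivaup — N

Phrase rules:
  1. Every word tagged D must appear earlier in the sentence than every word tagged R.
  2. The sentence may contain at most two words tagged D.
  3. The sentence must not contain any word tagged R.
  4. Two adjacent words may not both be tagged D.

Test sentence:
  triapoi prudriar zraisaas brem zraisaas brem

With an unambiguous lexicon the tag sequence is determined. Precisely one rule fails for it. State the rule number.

Fixed tagging: D N D V D V.
Rule check: R1 ✓, R2 ✗, R3 ✓, R4 ✓.
Only rule 2 fails.

2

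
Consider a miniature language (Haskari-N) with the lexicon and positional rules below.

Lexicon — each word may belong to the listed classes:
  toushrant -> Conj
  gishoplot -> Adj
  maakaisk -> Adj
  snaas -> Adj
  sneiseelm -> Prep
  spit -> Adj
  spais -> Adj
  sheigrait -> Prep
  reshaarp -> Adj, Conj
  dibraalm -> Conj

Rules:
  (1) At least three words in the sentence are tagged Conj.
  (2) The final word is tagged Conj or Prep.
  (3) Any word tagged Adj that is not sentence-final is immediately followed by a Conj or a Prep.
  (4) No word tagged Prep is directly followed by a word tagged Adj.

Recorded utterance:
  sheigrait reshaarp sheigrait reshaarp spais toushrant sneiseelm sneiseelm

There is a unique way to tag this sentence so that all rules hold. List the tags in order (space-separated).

Prep Conj Prep Conj Adj Conj Prep Prep

Candidates per position — 1:sheigrait {Prep}; 2:reshaarp {Adj,Conj}; 3:sheigrait {Prep}; 4:reshaarp {Adj,Conj}; 5:spais {Adj}; 6:toushrant {Conj}; 7:sneiseelm {Prep}; 8:sneiseelm {Prep}.
At position 2, choosing Adj makes rule 1 impossible to satisfy; hence Conj.
At position 4, choosing Adj makes rule 1 impossible to satisfy; hence Conj.
That leaves exactly one tagging: Prep Conj Prep Conj Adj Conj Prep Prep.
Checking: rule 1 holds; rule 2 holds; rule 3 holds; rule 4 holds.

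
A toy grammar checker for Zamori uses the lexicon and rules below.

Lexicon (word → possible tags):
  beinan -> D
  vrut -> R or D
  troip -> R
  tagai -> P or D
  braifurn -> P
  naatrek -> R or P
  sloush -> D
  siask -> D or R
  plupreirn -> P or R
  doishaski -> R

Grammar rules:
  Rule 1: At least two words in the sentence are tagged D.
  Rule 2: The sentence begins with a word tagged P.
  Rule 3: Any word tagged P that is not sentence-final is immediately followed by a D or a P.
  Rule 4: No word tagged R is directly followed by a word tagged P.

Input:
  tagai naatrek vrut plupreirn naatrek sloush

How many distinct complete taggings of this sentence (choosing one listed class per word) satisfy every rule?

2

Candidates per position — 1:tagai {P,D}; 2:naatrek {R,P}; 3:vrut {R,D}; 4:plupreirn {P,R}; 5:naatrek {R,P}; 6:sloush {D}.
There are 32 candidate sequences in total.
The sequences that satisfy every rule: P P D P P D; P P D R R D.
Count = 2.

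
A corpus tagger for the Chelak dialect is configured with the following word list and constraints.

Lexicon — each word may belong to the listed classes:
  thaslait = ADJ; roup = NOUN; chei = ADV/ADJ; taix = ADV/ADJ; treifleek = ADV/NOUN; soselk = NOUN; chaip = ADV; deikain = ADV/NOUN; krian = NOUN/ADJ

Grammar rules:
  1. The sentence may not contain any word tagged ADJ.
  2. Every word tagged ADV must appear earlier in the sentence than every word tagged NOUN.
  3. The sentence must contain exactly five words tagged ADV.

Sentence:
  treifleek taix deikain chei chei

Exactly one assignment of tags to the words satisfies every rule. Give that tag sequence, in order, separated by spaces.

ADV ADV ADV ADV ADV

Candidates per position — 1:treifleek {ADV,NOUN}; 2:taix {ADV,ADJ}; 3:deikain {ADV,NOUN}; 4:chei {ADV,ADJ}; 5:chei {ADV,ADJ}.
Position 1: tagging it NOUN would leave rule 3 unsatisfiable, so it must be ADV.
Position 2: tagging it ADJ would leave rule 1 unsatisfiable, so it must be ADV.
Position 3: tagging it NOUN would leave rule 3 unsatisfiable, so it must be ADV.
Position 4: tagging it ADJ would leave rule 1 unsatisfiable, so it must be ADV.
Position 5: tagging it ADJ would leave rule 1 unsatisfiable, so it must be ADV.
The unique satisfying tagging is: ADV ADV ADV ADV ADV.
Checking: rule 1 satisfied; rule 2 satisfied; rule 3 satisfied.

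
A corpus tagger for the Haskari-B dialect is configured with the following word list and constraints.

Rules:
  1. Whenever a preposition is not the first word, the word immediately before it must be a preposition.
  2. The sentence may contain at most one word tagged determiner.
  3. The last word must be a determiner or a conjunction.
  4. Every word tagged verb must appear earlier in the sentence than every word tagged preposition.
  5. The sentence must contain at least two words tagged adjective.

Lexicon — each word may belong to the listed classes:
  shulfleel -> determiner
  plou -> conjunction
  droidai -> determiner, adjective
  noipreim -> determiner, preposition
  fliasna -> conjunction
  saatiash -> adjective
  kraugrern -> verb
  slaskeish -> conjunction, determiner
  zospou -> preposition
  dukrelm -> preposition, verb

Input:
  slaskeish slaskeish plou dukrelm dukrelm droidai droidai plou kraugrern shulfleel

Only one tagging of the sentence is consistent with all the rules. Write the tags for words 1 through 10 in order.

conjunction conjunction conjunction verb verb adjective adjective conjunction verb determiner

Candidates per position — 1:slaskeish {conjunction,determiner}; 2:slaskeish {conjunction,determiner}; 3:plou {conjunction}; 4:dukrelm {preposition,verb}; 5:dukrelm {preposition,verb}; 6:droidai {determiner,adjective}; 7:droidai {determiner,adjective}; 8:plou {conjunction}; 9:kraugrern {verb}; 10:shulfleel {determiner}.
Word 1 cannot be determiner — rule 2 would then fail for every completion. It is conjunction.
Word 2 cannot be determiner — rule 2 would then fail for every completion. It is conjunction.
Word 4 cannot be preposition — rule 1 would then fail for every completion. It is verb.
Word 5 cannot be preposition — rule 1 would then fail for every completion. It is verb.
Word 6 cannot be determiner — rule 2 would then fail for every completion. It is adjective.
Word 7 cannot be determiner — rule 2 would then fail for every completion. It is adjective.
The only consistent sequence is: conjunction conjunction conjunction verb verb adjective adjective conjunction verb determiner.
Checking: rule 1 ✓; rule 2 ✓; rule 3 ✓; rule 4 ✓; rule 5 ✓.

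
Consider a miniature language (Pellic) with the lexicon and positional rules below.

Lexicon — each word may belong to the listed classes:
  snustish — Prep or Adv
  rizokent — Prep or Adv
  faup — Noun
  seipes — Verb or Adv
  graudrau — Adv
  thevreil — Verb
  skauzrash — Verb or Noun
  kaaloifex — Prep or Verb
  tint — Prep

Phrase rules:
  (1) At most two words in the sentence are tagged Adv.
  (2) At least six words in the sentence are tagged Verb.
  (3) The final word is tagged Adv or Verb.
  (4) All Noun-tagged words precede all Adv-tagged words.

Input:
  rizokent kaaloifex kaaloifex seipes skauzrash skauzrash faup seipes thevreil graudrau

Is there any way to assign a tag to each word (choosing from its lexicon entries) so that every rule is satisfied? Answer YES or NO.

Candidates per position — 1:rizokent {Prep,Adv}; 2:kaaloifex {Prep,Verb}; 3:kaaloifex {Prep,Verb}; 4:seipes {Verb,Adv}; 5:skauzrash {Verb,Noun}; 6:skauzrash {Verb,Noun}; 7:faup {Noun}; 8:seipes {Verb,Adv}; 9:thevreil {Verb}; 10:graudrau {Adv}.
One satisfying assignment: Prep Verb Verb Verb Noun Verb Noun Verb Verb Adv.
Checking: rule 1 holds; rule 2 holds; rule 3 holds; rule 4 holds.

YES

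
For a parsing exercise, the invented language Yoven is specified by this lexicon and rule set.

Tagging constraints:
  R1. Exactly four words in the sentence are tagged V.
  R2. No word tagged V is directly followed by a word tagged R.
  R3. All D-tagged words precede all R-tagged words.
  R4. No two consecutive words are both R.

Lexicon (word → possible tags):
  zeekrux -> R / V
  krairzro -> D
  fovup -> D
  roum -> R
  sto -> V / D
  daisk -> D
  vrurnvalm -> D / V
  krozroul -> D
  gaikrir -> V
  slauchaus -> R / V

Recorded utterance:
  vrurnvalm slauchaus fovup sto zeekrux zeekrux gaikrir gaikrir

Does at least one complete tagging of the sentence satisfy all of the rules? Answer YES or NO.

YES

Candidates per position — 1:vrurnvalm {D,V}; 2:slauchaus {R,V}; 3:fovup {D}; 4:sto {V,D}; 5:zeekrux {R,V}; 6:zeekrux {R,V}; 7:gaikrir {V}; 8:gaikrir {V}.
One satisfying assignment: D V D D R V V V.
Checking: rule 1 holds; rule 2 holds; rule 3 holds; rule 4 holds.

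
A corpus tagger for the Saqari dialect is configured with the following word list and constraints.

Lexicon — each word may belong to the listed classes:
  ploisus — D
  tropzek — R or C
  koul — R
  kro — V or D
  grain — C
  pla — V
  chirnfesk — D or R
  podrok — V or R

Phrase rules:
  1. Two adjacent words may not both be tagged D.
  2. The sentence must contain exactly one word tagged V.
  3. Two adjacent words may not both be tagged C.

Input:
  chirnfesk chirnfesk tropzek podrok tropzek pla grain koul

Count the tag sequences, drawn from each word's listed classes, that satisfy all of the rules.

Candidates per position — 1:chirnfesk {D,R}; 2:chirnfesk {D,R}; 3:tropzek {R,C}; 4:podrok {V,R}; 5:tropzek {R,C}; 6:pla {V}; 7:grain {C}; 8:koul {R}.
There are 32 candidate sequences in total.
Checking each against the rules leaves 12 sequences.
Count = 12.

12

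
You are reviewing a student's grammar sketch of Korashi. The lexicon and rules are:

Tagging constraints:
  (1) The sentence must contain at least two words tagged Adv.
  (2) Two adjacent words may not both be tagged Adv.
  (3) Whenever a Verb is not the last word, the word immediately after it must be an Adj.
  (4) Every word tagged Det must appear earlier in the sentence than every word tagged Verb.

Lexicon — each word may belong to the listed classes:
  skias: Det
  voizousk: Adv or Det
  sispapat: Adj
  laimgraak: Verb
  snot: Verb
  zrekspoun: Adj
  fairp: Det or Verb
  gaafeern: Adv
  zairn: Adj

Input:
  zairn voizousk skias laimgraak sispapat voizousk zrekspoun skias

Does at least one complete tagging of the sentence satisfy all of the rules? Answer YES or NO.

Candidates per position — 1:zairn {Adj}; 2:voizousk {Adv,Det}; 3:skias {Det}; 4:laimgraak {Verb}; 5:sispapat {Adj}; 6:voizousk {Adv,Det}; 7:zrekspoun {Adj}; 8:skias {Det}.
Rule 4 cannot be satisfied by any choice of tags from the lexicon.
So there is no consistent tagging.

NO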